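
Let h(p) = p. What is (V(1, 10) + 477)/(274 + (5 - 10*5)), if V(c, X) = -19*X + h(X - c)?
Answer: 296/229 ≈ 1.2926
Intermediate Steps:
V(c, X) = -c - 18*X (V(c, X) = -19*X + (X - c) = -c - 18*X)
(V(1, 10) + 477)/(274 + (5 - 10*5)) = ((-1*1 - 18*10) + 477)/(274 + (5 - 10*5)) = ((-1 - 180) + 477)/(274 + (5 - 50)) = (-181 + 477)/(274 - 45) = 296/229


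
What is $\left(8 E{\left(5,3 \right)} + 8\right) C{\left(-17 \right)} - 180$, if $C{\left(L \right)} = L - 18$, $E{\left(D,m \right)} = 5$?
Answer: $-1860$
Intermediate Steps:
$C{\left(L \right)} = -18 + L$ ($C{\left(L \right)} = L - 18 = -18 + L$)
$\left(8 E{\left(5,3 \right)} + 8\right) C{\left(-17 \right)} - 180 = \left(8 \cdot 5 + 8\right) \left(-18 - 17\right) - 180 = \left(40 + 8\right) \left(-35\right) - 180 = 48 \left(-35\right) - 180 = -1680 - 180 = -1860$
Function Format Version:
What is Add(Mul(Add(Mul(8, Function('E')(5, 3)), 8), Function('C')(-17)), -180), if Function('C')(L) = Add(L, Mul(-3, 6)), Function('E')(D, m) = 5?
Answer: -1860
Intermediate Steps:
Function('C')(L) = Add(-18, L) (Function('C')(L) = Add(L, -18) = Add(-18, L))
Add(Mul(Add(Mul(8, Function('E')(5, 3)), 8), Function('C')(-17)), -180) = Add(Mul(Add(Mul(8, 5), 8), Add(-18, -17)), -180) = Add(Mul(Add(40, 8), -35), -180) = Add(Mul(48, -35), -180) = Add(-1680, -180) = -1860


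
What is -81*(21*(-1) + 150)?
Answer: -10449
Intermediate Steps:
-81*(21*(-1) + 150) = -81*(-21 + 150) = -81*129 = -10449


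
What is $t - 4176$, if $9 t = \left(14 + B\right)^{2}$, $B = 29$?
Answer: $- \frac{35735}{9} \approx -3970.6$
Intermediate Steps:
$t = \frac{1849}{9}$ ($t = \frac{\left(14 + 29\right)^{2}}{9} = \frac{43^{2}}{9} = \frac{1}{9} \cdot 1849 = \frac{1849}{9} \approx 205.44$)
$t - 4176 = \frac{1849}{9} - 4176 = - \frac{35735}{9}$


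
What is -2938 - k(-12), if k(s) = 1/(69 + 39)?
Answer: -317305/108 ≈ -2938.0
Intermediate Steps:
k(s) = 1/108
-2938 - k(-12) = -2938 - 1*1/108 = -2938 - 1/108 = -317305/108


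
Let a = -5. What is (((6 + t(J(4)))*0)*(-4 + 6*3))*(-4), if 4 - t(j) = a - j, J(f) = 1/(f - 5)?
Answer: 0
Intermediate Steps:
J(f) = 1/(-5 + f)
t(j) = 9 + j (t(j) = 4 - (-5 - j) = 4 + (5 + j) = 9 + j)
(((6 + t(J(4)))*0)*(-4 + 6*3))*(-4) = (((6 + (9 + 1/(-5 + 4)))*0)*(-4 + 6*3))*(-4) = (((6 + (9 + 1/(-1)))*0)*(-4 + 18))*(-4) = (((6 + (9 - 1))*0)*14)*(-4) = (((6 + 8)*0)*14)*(-4) = ((14*0)*14)*(-4) = (0*14)*(-4) = 0*(-4) = 0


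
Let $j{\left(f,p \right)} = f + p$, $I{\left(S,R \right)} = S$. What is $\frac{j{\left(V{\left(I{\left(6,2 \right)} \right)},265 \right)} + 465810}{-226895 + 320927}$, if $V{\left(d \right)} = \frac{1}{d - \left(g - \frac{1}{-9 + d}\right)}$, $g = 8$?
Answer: $\frac{1631261}{329112} \approx 4.9566$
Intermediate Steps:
$V{\left(d \right)} = \frac{1}{-8 + d + \frac{1}{-9 + d}}$ ($V{\left(d \right)} = \frac{1}{d + \left(\frac{1}{-9 + d} - 8\right)} = \frac{1}{d - \left(8 - \frac{1}{-9 + d}\right)} = \frac{1}{-8 + d + \frac{1}{-9 + d}}$)
$\frac{j{\left(V{\left(I{\left(6,2 \right)} \right)},265 \right)} + 465810}{-226895 + 320927} = \frac{\left(\frac{-9 + 6}{73 + 6^{2} - 102} + 265\right) + 465810}{-226895 + 320927} = \frac{\left(\frac{1}{73 + 36 - 102} \left(-3\right) + 265\right) + 465810}{94032} = \left(\left(\frac{1}{7} \left(-3\right) + 265\right) + 465810\right) \frac{1}{94032} = \left(\left(- \frac{3}{7} + 265\right) + 465810\right) \frac{1}{94032} = \left(\frac{1852}{7} + 465810\right) \frac{1}{94032} = \frac{3262522}{7} \cdot \frac{1}{94032} = \frac{1631261}{329112}$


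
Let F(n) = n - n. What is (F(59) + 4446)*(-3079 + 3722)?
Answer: 2858778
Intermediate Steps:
F(n) = 0
(F(59) + 4446)*(-3079 + 3722) = (0 + 4446)*(-3079 + 3722) = 4446*643 = 2858778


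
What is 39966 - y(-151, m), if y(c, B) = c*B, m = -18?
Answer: 37248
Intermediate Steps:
y(c, B) = B*c
39966 - y(-151, m) = 39966 - (-18)*(-151) = 39966 - 1*2718 = 39966 - 2718 = 37248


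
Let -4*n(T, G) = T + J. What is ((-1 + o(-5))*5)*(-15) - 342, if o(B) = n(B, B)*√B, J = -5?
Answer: -267 - 375*I*√5/2 ≈ -267.0 - 419.26*I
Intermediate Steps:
n(T, G) = 5/4 - T/4 (n(T, G) = -(T - 5)/4 = -(-5 + T)/4 = 5/4 - T/4)
o(B) = √B*(5/4 - B/4) (o(B) = (5/4 - B/4)*√B = √B*(5/4 - B/4))
((-1 + o(-5))*5)*(-15) - 342 = ((-1 + √(-5)*(5 - 1*(-5))/4)*5)*(-15) - 342 = ((-1 + (I*√5)*(5 + 5)/4)*5)*(-15) - 342 = ((-1 + (¼)*(I*√5)*10)*5)*(-15) - 342 = ((-1 + 5*I*√5/2)*5)*(-15) - 342 = (-5 + 25*I*√5/2)*(-15) - 342 = (75 - 375*I*√5/2) - 342 = -267 - 375*I*√5/2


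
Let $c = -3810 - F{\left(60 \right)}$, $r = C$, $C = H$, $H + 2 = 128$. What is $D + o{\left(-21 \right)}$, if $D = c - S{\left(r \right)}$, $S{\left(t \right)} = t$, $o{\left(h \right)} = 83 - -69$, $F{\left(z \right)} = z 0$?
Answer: $-3784$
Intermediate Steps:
$F{\left(z \right)} = 0$
$H = 126$ ($H = -2 + 128 = 126$)
$C = 126$
$r = 126$
$c = -3810$ ($c = -3810 - 0 = -3810 + 0 = -3810$)
$o{\left(h \right)} = 152$ ($o{\left(h \right)} = 83 + 69 = 152$)
$D = -3936$ ($D = -3810 - 126 = -3936$)
$D + o{\left(-21 \right)} = -3936 + 152 = -3784$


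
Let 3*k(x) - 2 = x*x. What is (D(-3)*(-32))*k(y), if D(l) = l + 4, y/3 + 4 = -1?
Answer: -7264/3 ≈ -2421.3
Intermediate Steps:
y = -15 (y = -12 + 3*(-1) = -12 - 3 = -15)
D(l) = 4 + l
k(x) = ⅔ + x²/3 (k(x) = ⅔ + (x*x)/3 = ⅔ + x²/3)
(D(-3)*(-32))*k(y) = ((4 - 3)*(-32))*(⅔ + (⅓)*(-15)²) = (1*(-32))*(⅔ + (⅓)*225) = -32*(⅔ + 75) = -32*227/3 = -7264/3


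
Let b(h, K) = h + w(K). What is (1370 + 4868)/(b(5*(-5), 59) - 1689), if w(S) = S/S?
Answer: -6238/1713 ≈ -3.6416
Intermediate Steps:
w(S) = 1
b(h, K) = 1 + h (b(h, K) = h + 1 = 1 + h)
(1370 + 4868)/(b(5*(-5), 59) - 1689) = (1370 + 4868)/((1 + 5*(-5)) - 1689) = 6238/((1 - 25) - 1689) = 6238/(-24 - 1689) = 6238/(-1713) = 6238*(-1/1713) = -6238/1713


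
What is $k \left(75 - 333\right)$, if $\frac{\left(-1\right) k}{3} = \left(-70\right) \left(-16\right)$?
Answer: $866880$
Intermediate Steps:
$k = -3360$ ($k = - 3 \left(\left(-70\right) \left(-16\right)\right) = \left(-3\right) 1120 = -3360$)
$k \left(75 - 333\right) = - 3360 \left(75 - 333\right) = \left(-3360\right) \left(-258\right) = 866880$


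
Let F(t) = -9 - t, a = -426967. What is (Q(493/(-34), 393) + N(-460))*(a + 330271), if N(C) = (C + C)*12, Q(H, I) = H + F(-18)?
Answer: 1068055668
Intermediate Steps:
Q(H, I) = 9 + H (Q(H, I) = H + (-9 - 1*(-18)) = H + (-9 + 18) = H + 9 = 9 + H)
N(C) = 24*C (N(C) = (2*C)*12 = 24*C)
(Q(493/(-34), 393) + N(-460))*(a + 330271) = ((9 + 493/(-34)) + 24*(-460))*(-426967 + 330271) = ((9 + 493*(-1/34)) - 11040)*(-96696) = ((9 - 29/2) - 11040)*(-96696) = (-11/2 - 11040)*(-96696) = -22091/2*(-96696) = 1068055668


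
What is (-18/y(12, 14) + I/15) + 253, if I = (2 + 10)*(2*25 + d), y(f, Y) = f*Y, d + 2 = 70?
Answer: 48621/140 ≈ 347.29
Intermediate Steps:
d = 68 (d = -2 + 70 = 68)
y(f, Y) = Y*f
I = 1416 (I = (2 + 10)*(2*25 + 68) = 12*(50 + 68) = 12*118 = 1416)
(-18/y(12, 14) + I/15) + 253 = (-18/(14*12) + 1416/15) + 253 = (-18/168 + 1416*(1/15)) + 253 = (-18*1/168 + 472/5) + 253 = (-3/28 + 472/5) + 253 = 13201/140 + 253 = 48621/140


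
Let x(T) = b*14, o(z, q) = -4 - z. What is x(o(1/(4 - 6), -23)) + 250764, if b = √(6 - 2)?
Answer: 250792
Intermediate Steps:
b = 2 (b = √4 = 2)
x(T) = 28 (x(T) = 2*14 = 28)
x(o(1/(4 - 6), -23)) + 250764 = 28 + 250764 = 250792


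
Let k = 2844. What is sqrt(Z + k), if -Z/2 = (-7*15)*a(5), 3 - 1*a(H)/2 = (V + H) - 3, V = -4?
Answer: 4*sqrt(309) ≈ 70.314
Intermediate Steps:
a(H) = 20 - 2*H (a(H) = 6 - 2*((-4 + H) - 3) = 6 - 2*(-7 + H) = 6 + (14 - 2*H) = 20 - 2*H)
Z = 2100 (Z = -2*(-7*15)*(20 - 2*5) = -(-210)*(20 - 10) = -(-210)*10 = -2*(-1050) = 2100)
sqrt(Z + k) = sqrt(2100 + 2844) = sqrt(4944) = 4*sqrt(309)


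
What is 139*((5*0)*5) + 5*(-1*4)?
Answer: -20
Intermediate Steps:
139*((5*0)*5) + 5*(-1*4) = 139*(0*5) + 5*(-4) = 139*0 - 20 = 0 - 20 = -20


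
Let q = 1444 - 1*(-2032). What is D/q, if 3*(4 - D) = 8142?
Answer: -1355/1738 ≈ -0.77963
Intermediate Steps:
D = -2710 (D = 4 - 1/3*8142 = 4 - 2714 = -2710)
q = 3476 (q = 1444 + 2032 = 3476)
D/q = -2710/3476 = -2710*1/3476 = -1355/1738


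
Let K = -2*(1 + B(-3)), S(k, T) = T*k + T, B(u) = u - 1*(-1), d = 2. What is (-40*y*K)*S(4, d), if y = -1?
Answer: 800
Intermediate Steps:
B(u) = 1 + u (B(u) = u + 1 = 1 + u)
S(k, T) = T + T*k
K = 2 (K = -2*(1 + (1 - 3)) = -2*(1 - 2) = -2*(-1) = 2)
(-40*y*K)*S(4, d) = (-(-40)*2)*(2*(1 + 4)) = (-40*(-2))*(2*5) = 80*10 = 800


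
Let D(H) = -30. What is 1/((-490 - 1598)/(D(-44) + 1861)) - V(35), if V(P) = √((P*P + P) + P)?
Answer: -1831/2088 - √1295 ≈ -36.863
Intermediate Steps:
V(P) = √(P² + 2*P) (V(P) = √((P² + P) + P) = √((P + P²) + P) = √(P² + 2*P))
1/((-490 - 1598)/(D(-44) + 1861)) - V(35) = 1/((-490 - 1598)/(-30 + 1861)) - √(35*(2 + 35)) = 1/(-2088/1831) - √(35*37) = 1/(-2088*1/1831) - √1295 = 1/(-2088/1831) - √1295 = -1831/2088 - √1295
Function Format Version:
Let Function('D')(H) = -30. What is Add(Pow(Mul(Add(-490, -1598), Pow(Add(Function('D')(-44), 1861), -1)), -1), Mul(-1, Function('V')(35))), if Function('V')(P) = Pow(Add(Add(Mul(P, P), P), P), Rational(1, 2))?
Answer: Add(Rational(-1831, 2088), Mul(-1, Pow(1295, Rational(1, 2)))) ≈ -36.863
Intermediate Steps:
Function('V')(P) = Pow(Add(Pow(P, 2), Mul(2, P)), Rational(1, 2)) (Function('V')(P) = Pow(Add(Add(Pow(P, 2), P), P), Rational(1, 2)) = Pow(Add(Add(P, Pow(P, 2)), P), Rational(1, 2)) = Pow(Add(Pow(P, 2), Mul(2, P)), Rational(1, 2)))
Add(Pow(Mul(Add(-490, -1598), Pow(Add(Function('D')(-44), 1861), -1)), -1), Mul(-1, Function('V')(35))) = Add(Pow(Mul(Add(-490, -1598), Pow(Add(-30, 1861), -1)), -1), Mul(-1, Pow(Mul(35, Add(2, 35)), Rational(1, 2)))) = Add(Pow(Mul(-2088, Pow(1831, -1)), -1), Mul(-1, Pow(Mul(35, 37), Rational(1, 2)))) = Add(Pow(Mul(-2088, Rational(1, 1831)), -1), Mul(-1, Pow(1295, Rational(1, 2)))) = Add(Pow(Rational(-2088, 1831), -1), Mul(-1, Pow(1295, Rational(1, 2)))) = Add(Rational(-1831, 2088), Mul(-1, Pow(1295, Rational(1, 2))))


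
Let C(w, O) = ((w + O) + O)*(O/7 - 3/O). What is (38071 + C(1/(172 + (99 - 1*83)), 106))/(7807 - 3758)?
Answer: 5757748471/564819304 ≈ 10.194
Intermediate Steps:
C(w, O) = (w + 2*O)*(-3/O + O/7) (C(w, O) = ((O + w) + O)*(O*(1/7) - 3/O) = (w + 2*O)*(O/7 - 3/O) = (w + 2*O)*(-3/O + O/7))
(38071 + C(1/(172 + (99 - 1*83)), 106))/(7807 - 3758) = (38071 + (1/7)*(-21/(172 + (99 - 1*83)) + 106*(-42 + 2*106**2 + 106/(172 + (99 - 1*83))))/106)/(7807 - 3758) = (38071 + (1/7)*(1/106)*(-21/(172 + (99 - 83)) + 106*(-42 + 2*11236 + 106/(172 + (99 - 83)))))/4049 = (38071 + (1/7)*(1/106)*(-21/(172 + 16) + 106*(-42 + 22472 + 106/(172 + 16))))*(1/4049) = (38071 + (1/7)*(1/106)*(-21/188 + 106*(-42 + 22472 + 106/188)))*(1/4049) = (38071 + (1/7)*(1/106)*(-21*1/188 + 106*(-42 + 22472 + 106*(1/188))))*(1/4049) = (38071 + (1/7)*(1/106)*(-21/188 + 106*(-42 + 22472 + 53/94)))*(1/4049) = (38071 + (1/7)*(1/106)*(-21/188 + 106*(2108473/94)))*(1/4049) = (38071 + (1/7)*(1/106)*(-21/188 + 111749069/47))*(1/4049) = (38071 + (1/7)*(1/106)*(446996255/188))*(1/4049) = (38071 + 446996255/139496)*(1/4049) = (5757748471/139496)*(1/4049) = 5757748471/564819304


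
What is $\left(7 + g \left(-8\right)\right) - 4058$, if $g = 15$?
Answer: $-4171$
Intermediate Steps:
$\left(7 + g \left(-8\right)\right) - 4058 = \left(7 + 15 \left(-8\right)\right) - 4058 = \left(7 - 120\right) - 4058 = -113 - 4058 = -4171$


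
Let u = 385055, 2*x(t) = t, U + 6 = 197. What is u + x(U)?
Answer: 770301/2 ≈ 3.8515e+5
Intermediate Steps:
U = 191 (U = -6 + 197 = 191)
x(t) = t/2
u + x(U) = 385055 + (1/2)*191 = 385055 + 191/2 = 770301/2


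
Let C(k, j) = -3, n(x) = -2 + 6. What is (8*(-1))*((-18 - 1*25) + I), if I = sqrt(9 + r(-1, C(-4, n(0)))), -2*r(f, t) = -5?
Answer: 344 - 4*sqrt(46) ≈ 316.87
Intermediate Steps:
n(x) = 4
r(f, t) = 5/2 (r(f, t) = -1/2*(-5) = 5/2)
I = sqrt(46)/2 (I = sqrt(9 + 5/2) = sqrt(23/2) = sqrt(46)/2 ≈ 3.3912)
(8*(-1))*((-18 - 1*25) + I) = (8*(-1))*((-18 - 1*25) + sqrt(46)/2) = -8*((-18 - 25) + sqrt(46)/2) = -8*(-43 + sqrt(46)/2) = 344 - 4*sqrt(46)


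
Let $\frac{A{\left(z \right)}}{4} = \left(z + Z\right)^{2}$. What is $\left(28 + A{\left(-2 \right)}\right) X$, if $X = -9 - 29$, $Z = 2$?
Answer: $-1064$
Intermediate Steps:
$X = -38$ ($X = -9 - 29 = -38$)
$A{\left(z \right)} = 4 \left(2 + z\right)^{2}$ ($A{\left(z \right)} = 4 \left(z + 2\right)^{2} = 4 \left(2 + z\right)^{2}$)
$\left(28 + A{\left(-2 \right)}\right) X = \left(28 + 4 \left(2 - 2\right)^{2}\right) \left(-38\right) = \left(28 + 4 \cdot 0^{2}\right) \left(-38\right) = \left(28 + 4 \cdot 0\right) \left(-38\right) = \left(28 + 0\right) \left(-38\right) = 28 \left(-38\right) = -1064$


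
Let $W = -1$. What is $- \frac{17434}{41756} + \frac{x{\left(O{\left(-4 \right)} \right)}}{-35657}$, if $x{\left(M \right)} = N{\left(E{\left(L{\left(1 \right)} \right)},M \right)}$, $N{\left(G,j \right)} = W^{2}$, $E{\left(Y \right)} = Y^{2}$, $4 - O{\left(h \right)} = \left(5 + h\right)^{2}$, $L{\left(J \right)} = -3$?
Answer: $- \frac{310842947}{744446846} \approx -0.41755$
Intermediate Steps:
$O{\left(h \right)} = 4 - \left(5 + h\right)^{2}$
$N{\left(G,j \right)} = 1$ ($N{\left(G,j \right)} = \left(-1\right)^{2} = 1$)
$x{\left(M \right)} = 1$
$- \frac{17434}{41756} + \frac{x{\left(O{\left(-4 \right)} \right)}}{-35657} = - \frac{17434}{41756} + 1 \frac{1}{-35657} = \left(-17434\right) \frac{1}{41756} + 1 \left(- \frac{1}{35657}\right) = - \frac{8717}{20878} - \frac{1}{35657} = - \frac{310842947}{744446846}$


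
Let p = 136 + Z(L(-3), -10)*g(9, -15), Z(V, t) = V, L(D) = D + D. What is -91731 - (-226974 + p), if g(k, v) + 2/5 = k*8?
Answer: 677683/5 ≈ 1.3554e+5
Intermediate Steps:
g(k, v) = -⅖ + 8*k (g(k, v) = -⅖ + k*8 = -⅖ + 8*k)
L(D) = 2*D
p = -1468/5 (p = 136 + (2*(-3))*(-⅖ + 8*9) = 136 - 6*(-⅖ + 72) = 136 - 6*358/5 = 136 - 2148/5 = -1468/5 ≈ -293.60)
-91731 - (-226974 + p) = -91731 - (-226974 - 1468/5) = -91731 - 1*(-1136338/5) = -91731 + 1136338/5 = 677683/5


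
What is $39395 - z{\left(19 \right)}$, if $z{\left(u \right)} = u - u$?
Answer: $39395$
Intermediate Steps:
$z{\left(u \right)} = 0$
$39395 - z{\left(19 \right)} = 39395 - 0 = 39395 + 0 = 39395$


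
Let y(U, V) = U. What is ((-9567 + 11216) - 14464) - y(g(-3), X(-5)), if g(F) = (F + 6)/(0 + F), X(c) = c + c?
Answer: -12814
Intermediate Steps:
X(c) = 2*c
g(F) = (6 + F)/F
((-9567 + 11216) - 14464) - y(g(-3), X(-5)) = ((-9567 + 11216) - 14464) - (6 - 3)/(-3) = (1649 - 14464) - (-1)*3/3 = -12815 - 1*(-1) = -12815 + 1 = -12814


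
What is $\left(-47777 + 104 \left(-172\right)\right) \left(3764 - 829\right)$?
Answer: $-192726775$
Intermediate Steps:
$\left(-47777 + 104 \left(-172\right)\right) \left(3764 - 829\right) = \left(-47777 - 17888\right) 2935 = \left(-65665\right) 2935 = -192726775$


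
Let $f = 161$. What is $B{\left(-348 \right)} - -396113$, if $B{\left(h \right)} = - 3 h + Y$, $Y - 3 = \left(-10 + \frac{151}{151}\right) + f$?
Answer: $397312$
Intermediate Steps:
$Y = 155$ ($Y = 3 + \left(\left(-10 + \frac{151}{151}\right) + 161\right) = 3 + \left(\left(-10 + 151 \cdot \frac{1}{151}\right) + 161\right) = 3 + \left(\left(-10 + 1\right) + 161\right) = 3 + \left(-9 + 161\right) = 3 + 152 = 155$)
$B{\left(h \right)} = 155 - 3 h$ ($B{\left(h \right)} = - 3 h + 155 = 155 - 3 h$)
$B{\left(-348 \right)} - -396113 = \left(155 - -1044\right) - -396113 = \left(155 + 1044\right) + 396113 = 1199 + 396113 = 397312$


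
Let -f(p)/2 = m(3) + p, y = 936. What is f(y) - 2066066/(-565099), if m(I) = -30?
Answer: -1021893322/565099 ≈ -1808.3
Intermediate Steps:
f(p) = 60 - 2*p (f(p) = -2*(-30 + p) = 60 - 2*p)
f(y) - 2066066/(-565099) = (60 - 2*936) - 2066066/(-565099) = (60 - 1872) - 2066066*(-1)/565099 = -1812 - 1*(-2066066/565099) = -1812 + 2066066/565099 = -1021893322/565099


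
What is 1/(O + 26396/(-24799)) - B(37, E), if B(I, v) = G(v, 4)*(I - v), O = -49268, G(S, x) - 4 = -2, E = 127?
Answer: 219928210241/1221823528 ≈ 180.00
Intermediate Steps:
G(S, x) = 2 (G(S, x) = 4 - 2 = 2)
B(I, v) = -2*v + 2*I (B(I, v) = 2*(I - v) = -2*v + 2*I)
1/(O + 26396/(-24799)) - B(37, E) = 1/(-49268 + 26396/(-24799)) - (-2*127 + 2*37) = 1/(-49268 + 26396*(-1/24799)) - (-254 + 74) = 1/(-49268 - 26396/24799) - 1*(-180) = 1/(-1221823528/24799) + 180 = -24799/1221823528 + 180 = 219928210241/1221823528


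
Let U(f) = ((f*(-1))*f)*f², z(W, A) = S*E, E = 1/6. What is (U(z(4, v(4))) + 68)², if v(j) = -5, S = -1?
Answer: 7766368129/1679616 ≈ 4623.9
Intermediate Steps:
E = ⅙ ≈ 0.16667
z(W, A) = -⅙ (z(W, A) = -1*⅙ = -⅙)
U(f) = -f⁴ (U(f) = ((-f)*f)*f² = (-f²)*f² = -f⁴)
(U(z(4, v(4))) + 68)² = (-(-⅙)⁴ + 68)² = (-1*1/1296 + 68)² = (-1/1296 + 68)² = (88127/1296)² = 7766368129/1679616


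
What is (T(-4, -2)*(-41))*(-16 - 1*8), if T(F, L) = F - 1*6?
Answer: -9840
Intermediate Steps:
T(F, L) = -6 + F (T(F, L) = F - 6 = -6 + F)
(T(-4, -2)*(-41))*(-16 - 1*8) = ((-6 - 4)*(-41))*(-16 - 1*8) = (-10*(-41))*(-16 - 8) = 410*(-24) = -9840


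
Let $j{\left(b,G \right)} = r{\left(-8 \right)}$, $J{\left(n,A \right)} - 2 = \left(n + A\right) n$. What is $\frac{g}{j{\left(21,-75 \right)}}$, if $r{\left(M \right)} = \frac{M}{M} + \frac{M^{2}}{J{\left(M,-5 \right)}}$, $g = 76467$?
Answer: $\frac{4052751}{85} \approx 47679.0$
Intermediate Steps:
$J{\left(n,A \right)} = 2 + n \left(A + n\right)$ ($J{\left(n,A \right)} = 2 + \left(n + A\right) n = 2 + \left(A + n\right) n = 2 + n \left(A + n\right)$)
$r{\left(M \right)} = 1 + \frac{M^{2}}{2 + M^{2} - 5 M}$ ($r{\left(M \right)} = \frac{M}{M} + \frac{M^{2}}{2 + M^{2} - 5 M} = 1 + \frac{M^{2}}{2 + M^{2} - 5 M}$)
$j{\left(b,G \right)} = \frac{85}{53}$ ($j{\left(b,G \right)} = \frac{2 - -40 + 2 \left(-8\right)^{2}}{2 + \left(-8\right)^{2} - -40} = \frac{2 + 40 + 2 \cdot 64}{2 + 64 + 40} = \frac{2 + 40 + 128}{106} = \frac{1}{106} \cdot 170 = \frac{85}{53}$)
$\frac{g}{j{\left(21,-75 \right)}} = \frac{76467}{\frac{85}{53}} = 76467 \cdot \frac{53}{85} = \frac{4052751}{85}$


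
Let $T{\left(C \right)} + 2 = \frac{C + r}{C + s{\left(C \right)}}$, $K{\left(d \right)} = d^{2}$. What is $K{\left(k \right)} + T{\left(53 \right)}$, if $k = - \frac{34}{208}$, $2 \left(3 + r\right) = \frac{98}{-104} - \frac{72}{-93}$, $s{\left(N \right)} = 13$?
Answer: $- \frac{4488527}{3688256} \approx -1.217$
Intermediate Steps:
$r = - \frac{9943}{3224}$ ($r = -3 + \frac{\frac{98}{-104} - \frac{72}{-93}}{2} = -3 + \frac{98 \left(- \frac{1}{104}\right) - - \frac{24}{31}}{2} = -3 + \frac{- \frac{49}{52} + \frac{24}{31}}{2} = -3 + \frac{1}{2} \left(- \frac{271}{1612}\right) = -3 - \frac{271}{3224} = - \frac{9943}{3224} \approx -3.0841$)
$k = - \frac{17}{104}$ ($k = \left(-34\right) \frac{1}{208} = - \frac{17}{104} \approx -0.16346$)
$T{\left(C \right)} = -2 + \frac{- \frac{9943}{3224} + C}{13 + C}$ ($T{\left(C \right)} = -2 + \frac{C - \frac{9943}{3224}}{C + 13} = -2 + \frac{- \frac{9943}{3224} + C}{13 + C}$)
$K{\left(k \right)} + T{\left(53 \right)} = \left(- \frac{17}{104}\right)^{2} + \frac{- \frac{93767}{3224} - 53}{13 + 53} = \frac{289}{10816} + \frac{- \frac{93767}{3224} - 53}{66} = \frac{289}{10816} + \frac{1}{66} \left(- \frac{264639}{3224}\right) = \frac{289}{10816} - \frac{88213}{70928} = - \frac{4488527}{3688256}$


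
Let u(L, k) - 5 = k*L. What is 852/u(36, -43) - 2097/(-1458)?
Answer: 221495/249966 ≈ 0.88610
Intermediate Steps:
u(L, k) = 5 + L*k (u(L, k) = 5 + k*L = 5 + L*k)
852/u(36, -43) - 2097/(-1458) = 852/(5 + 36*(-43)) - 2097/(-1458) = 852/(5 - 1548) - 2097*(-1/1458) = 852/(-1543) + 233/162 = 852*(-1/1543) + 233/162 = -852/1543 + 233/162 = 221495/249966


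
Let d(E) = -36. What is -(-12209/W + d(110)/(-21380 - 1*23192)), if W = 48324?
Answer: 135609971/538474332 ≈ 0.25184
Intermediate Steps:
-(-12209/W + d(110)/(-21380 - 1*23192)) = -(-12209/48324 - 36/(-21380 - 1*23192)) = -(-12209*1/48324 - 36/(-21380 - 23192)) = -(-12209/48324 - 36/(-44572)) = -(-12209/48324 - 36*(-1/44572)) = -(-12209/48324 + 9/11143) = -1*(-135609971/538474332) = 135609971/538474332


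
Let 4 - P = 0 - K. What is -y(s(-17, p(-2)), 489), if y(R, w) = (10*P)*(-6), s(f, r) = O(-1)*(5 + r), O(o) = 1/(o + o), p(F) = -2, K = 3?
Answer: 420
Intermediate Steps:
O(o) = 1/(2*o)
s(f, r) = -5/2 - r/2 (s(f, r) = ((1/2)/(-1))*(5 + r) = ((1/2)*(-1))*(5 + r) = -(5 + r)/2 = -5/2 - r/2)
P = 7 (P = 4 - (0 - 1*3) = 4 - (0 - 3) = 4 - 1*(-3) = 4 + 3 = 7)
y(R, w) = -420 (y(R, w) = (10*7)*(-6) = 70*(-6) = -420)
-y(s(-17, p(-2)), 489) = -1*(-420) = 420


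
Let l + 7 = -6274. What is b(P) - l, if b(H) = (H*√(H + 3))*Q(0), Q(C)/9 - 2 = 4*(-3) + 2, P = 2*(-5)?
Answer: 6281 + 720*I*√7 ≈ 6281.0 + 1904.9*I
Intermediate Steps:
l = -6281 (l = -7 - 6274 = -6281)
P = -10
Q(C) = -72 (Q(C) = 18 + 9*(4*(-3) + 2) = 18 + 9*(-12 + 2) = 18 + 9*(-10) = 18 - 90 = -72)
b(H) = -72*H*√(3 + H) (b(H) = (H*√(H + 3))*(-72) = (H*√(3 + H))*(-72) = -72*H*√(3 + H))
b(P) - l = -72*(-10)*√(3 - 10) - 1*(-6281) = -72*(-10)*√(-7) + 6281 = -72*(-10)*I*√7 + 6281 = 720*I*√7 + 6281 = 6281 + 720*I*√7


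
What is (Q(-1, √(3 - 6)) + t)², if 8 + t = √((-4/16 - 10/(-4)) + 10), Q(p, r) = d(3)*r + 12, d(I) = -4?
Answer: 33/4 - 60*I*√3 ≈ 8.25 - 103.92*I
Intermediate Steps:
Q(p, r) = 12 - 4*r (Q(p, r) = -4*r + 12 = 12 - 4*r)
t = -9/2 (t = -8 + √((-4/16 - 10/(-4)) + 10) = -8 + √((-4*1/16 - 10*(-¼)) + 10) = -8 + √((-¼ + 5/2) + 10) = -8 + √(9/4 + 10) = -8 + √(49/4) = -8 + 7/2 = -9/2 ≈ -4.5000)
(Q(-1, √(3 - 6)) + t)² = ((12 - 4*√(3 - 6)) - 9/2)² = ((12 - 4*I*√3) - 9/2)² = (15/2 - 4*I*√3)²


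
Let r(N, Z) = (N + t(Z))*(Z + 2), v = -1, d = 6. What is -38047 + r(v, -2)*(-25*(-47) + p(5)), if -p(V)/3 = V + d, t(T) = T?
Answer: -38047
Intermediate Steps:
p(V) = -18 - 3*V (p(V) = -3*(V + 6) = -3*(6 + V) = -18 - 3*V)
r(N, Z) = (2 + Z)*(N + Z) (r(N, Z) = (N + Z)*(Z + 2) = (N + Z)*(2 + Z) = (2 + Z)*(N + Z))
-38047 + r(v, -2)*(-25*(-47) + p(5)) = -38047 + ((-2)**2 + 2*(-1) + 2*(-2) - 1*(-2))*(-25*(-47) + (-18 - 3*5)) = -38047 + (4 - 2 - 4 + 2)*(1175 + (-18 - 15)) = -38047 + 0*(1175 - 33) = -38047 + 0*1142 = -38047 + 0 = -38047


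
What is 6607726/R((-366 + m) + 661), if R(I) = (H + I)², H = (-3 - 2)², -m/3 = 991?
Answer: 6607726/7038409 ≈ 0.93881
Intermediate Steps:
m = -2973 (m = -3*991 = -2973)
H = 25 (H = (-5)² = 25)
R(I) = (25 + I)²
6607726/R((-366 + m) + 661) = 6607726/((25 + ((-366 - 2973) + 661))²) = 6607726/((25 + (-3339 + 661))²) = 6607726/((25 - 2678)²) = 6607726/((-2653)²) = 6607726/7038409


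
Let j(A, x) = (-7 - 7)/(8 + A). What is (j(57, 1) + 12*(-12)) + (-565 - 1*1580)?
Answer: -148799/65 ≈ -2289.2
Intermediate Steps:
j(A, x) = -14/(8 + A)
(j(57, 1) + 12*(-12)) + (-565 - 1*1580) = (-14/(8 + 57) + 12*(-12)) + (-565 - 1*1580) = (-14/65 - 144) + (-565 - 1580) = (-14*1/65 - 144) - 2145 = (-14/65 - 144) - 2145 = -9374/65 - 2145 = -148799/65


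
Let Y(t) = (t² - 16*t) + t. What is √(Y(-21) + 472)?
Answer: 2*√307 ≈ 35.043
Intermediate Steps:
Y(t) = t² - 15*t
√(Y(-21) + 472) = √(-21*(-15 - 21) + 472) = √(-21*(-36) + 472) = √(756 + 472) = √1228 = 2*√307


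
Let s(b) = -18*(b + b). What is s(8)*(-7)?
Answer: 2016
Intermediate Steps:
s(b) = -36*b
s(8)*(-7) = -36*8*(-7) = -288*(-7) = 2016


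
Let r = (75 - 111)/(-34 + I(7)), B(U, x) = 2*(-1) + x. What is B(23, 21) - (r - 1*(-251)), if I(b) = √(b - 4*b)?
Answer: -274288/1177 - 36*I*√21/1177 ≈ -233.04 - 0.14016*I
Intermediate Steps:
B(U, x) = -2 + x
I(b) = √3*√(-b) (I(b) = √(-3*b) = √3*√(-b))
r = -36/(-34 + I*√21) (r = (75 - 111)/(-34 + √3*√(-1*7)) = -36/(-34 + √3*√(-7)) = -36/(-34 + √3*(I*√7)) = -36/(-34 + I*√21) ≈ 1.0399 + 0.14016*I)
B(23, 21) - (r - 1*(-251)) = (-2 + 21) - ((1224/1177 + 36*I*√21/1177) - 1*(-251)) = 19 - ((1224/1177 + 36*I*√21/1177) + 251) = 19 - (296651/1177 + 36*I*√21/1177) = 19 + (-296651/1177 - 36*I*√21/1177) = -274288/1177 - 36*I*√21/1177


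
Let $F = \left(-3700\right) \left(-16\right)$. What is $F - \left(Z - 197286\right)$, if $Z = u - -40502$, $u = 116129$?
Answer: $99855$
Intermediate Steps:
$F = 59200$
$Z = 156631$ ($Z = 116129 - -40502 = 116129 + 40502 = 156631$)
$F - \left(Z - 197286\right) = 59200 - \left(156631 - 197286\right) = 59200 - -40655 = 59200 + 40655 = 99855$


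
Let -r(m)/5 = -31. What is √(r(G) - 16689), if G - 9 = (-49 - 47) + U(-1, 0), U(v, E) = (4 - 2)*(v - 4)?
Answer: I*√16534 ≈ 128.58*I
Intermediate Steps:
U(v, E) = -8 + 2*v (U(v, E) = 2*(-4 + v) = -8 + 2*v)
G = -97 (G = 9 + ((-49 - 47) + (-8 + 2*(-1))) = 9 + (-96 + (-8 - 2)) = 9 + (-96 - 10) = 9 - 106 = -97)
r(m) = 155 (r(m) = -5*(-31) = 155)
√(r(G) - 16689) = √(155 - 16689) = √(-16534) = I*√16534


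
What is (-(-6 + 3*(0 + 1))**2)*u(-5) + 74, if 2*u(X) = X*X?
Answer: -77/2 ≈ -38.500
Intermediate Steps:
u(X) = X**2/2 (u(X) = (X*X)/2 = X**2/2)
(-(-6 + 3*(0 + 1))**2)*u(-5) + 74 = (-(-6 + 3*(0 + 1))**2)*((1/2)*(-5)**2) + 74 = (-(-6 + 3*1)**2)*((1/2)*25) + 74 = -(-6 + 3)**2*(25/2) + 74 = -1*(-3)**2*(25/2) + 74 = -1*9*(25/2) + 74 = -9*25/2 + 74 = -225/2 + 74 = -77/2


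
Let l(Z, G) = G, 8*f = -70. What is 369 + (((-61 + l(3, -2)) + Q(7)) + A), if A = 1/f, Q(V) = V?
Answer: 10951/35 ≈ 312.89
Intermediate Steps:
f = -35/4 (f = (1/8)*(-70) = -35/4 ≈ -8.7500)
A = -4/35 (A = 1/(-35/4) = -4/35 ≈ -0.11429)
369 + (((-61 + l(3, -2)) + Q(7)) + A) = 369 + (((-61 - 2) + 7) - 4/35) = 369 + ((-63 + 7) - 4/35) = 369 + (-56 - 4/35) = 369 - 1964/35 = 10951/35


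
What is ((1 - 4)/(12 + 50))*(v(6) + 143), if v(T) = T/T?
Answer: -216/31 ≈ -6.9677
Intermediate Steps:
v(T) = 1
((1 - 4)/(12 + 50))*(v(6) + 143) = ((1 - 4)/(12 + 50))*(1 + 143) = -3/62*144 = -216/31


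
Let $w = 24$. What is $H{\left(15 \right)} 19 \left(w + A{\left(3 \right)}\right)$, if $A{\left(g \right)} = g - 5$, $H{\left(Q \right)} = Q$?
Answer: $6270$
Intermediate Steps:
$A{\left(g \right)} = -5 + g$
$H{\left(15 \right)} 19 \left(w + A{\left(3 \right)}\right) = 15 \cdot 19 \left(24 + \left(-5 + 3\right)\right) = 15 \cdot 19 \left(24 - 2\right) = 15 \cdot 19 \cdot 22 = 15 \cdot 418 = 6270$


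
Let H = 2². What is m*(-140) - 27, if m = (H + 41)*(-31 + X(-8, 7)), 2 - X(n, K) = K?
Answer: 226773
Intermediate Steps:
X(n, K) = 2 - K
H = 4
m = -1620 (m = (4 + 41)*(-31 + (2 - 1*7)) = 45*(-31 + (2 - 7)) = 45*(-31 - 5) = 45*(-36) = -1620)
m*(-140) - 27 = -1620*(-140) - 27 = 226800 - 27 = 226773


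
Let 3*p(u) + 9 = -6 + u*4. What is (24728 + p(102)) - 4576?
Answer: 20283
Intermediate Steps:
p(u) = -5 + 4*u/3 (p(u) = -3 + (-6 + u*4)/3 = -3 + (-6 + 4*u)/3 = -3 + (-2 + 4*u/3) = -5 + 4*u/3)
(24728 + p(102)) - 4576 = (24728 + (-5 + (4/3)*102)) - 4576 = (24728 + (-5 + 136)) - 4576 = (24728 + 131) - 4576 = 24859 - 4576 = 20283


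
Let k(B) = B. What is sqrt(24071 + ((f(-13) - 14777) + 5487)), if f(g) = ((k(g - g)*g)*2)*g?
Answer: sqrt(14781) ≈ 121.58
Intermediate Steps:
f(g) = 0 (f(g) = (((g - g)*g)*2)*g = ((0*g)*2)*g = (0*2)*g = 0*g = 0)
sqrt(24071 + ((f(-13) - 14777) + 5487)) = sqrt(24071 + ((0 - 14777) + 5487)) = sqrt(24071 + (-14777 + 5487)) = sqrt(24071 - 9290) = sqrt(14781)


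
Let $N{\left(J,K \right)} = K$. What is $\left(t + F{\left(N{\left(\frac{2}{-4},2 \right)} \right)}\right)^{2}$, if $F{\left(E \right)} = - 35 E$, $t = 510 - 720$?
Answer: $78400$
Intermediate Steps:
$t = -210$ ($t = 510 - 720 = -210$)
$\left(t + F{\left(N{\left(\frac{2}{-4},2 \right)} \right)}\right)^{2} = \left(-210 - 70\right)^{2} = \left(-280\right)^{2} = 78400$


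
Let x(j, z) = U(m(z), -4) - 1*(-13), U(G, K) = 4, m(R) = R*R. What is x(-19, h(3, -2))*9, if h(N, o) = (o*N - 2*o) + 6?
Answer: 153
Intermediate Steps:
h(N, o) = 6 - 2*o + N*o (h(N, o) = (N*o - 2*o) + 6 = (-2*o + N*o) + 6 = 6 - 2*o + N*o)
m(R) = R²
x(j, z) = 17 (x(j, z) = 4 - 1*(-13) = 4 + 13 = 17)
x(-19, h(3, -2))*9 = 17*9 = 153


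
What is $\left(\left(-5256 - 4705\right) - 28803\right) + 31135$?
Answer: $-7629$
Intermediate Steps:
$\left(\left(-5256 - 4705\right) - 28803\right) + 31135 = \left(-9961 - 28803\right) + 31135 = -38764 + 31135 = -7629$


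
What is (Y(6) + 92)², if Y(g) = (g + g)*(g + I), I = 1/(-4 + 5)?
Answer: 30976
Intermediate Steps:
I = 1 (I = 1/1 = 1)
Y(g) = 2*g*(1 + g) (Y(g) = (g + g)*(g + 1) = (2*g)*(1 + g) = 2*g*(1 + g))
(Y(6) + 92)² = (2*6*(1 + 6) + 92)² = (2*6*7 + 92)² = (84 + 92)² = 176² = 30976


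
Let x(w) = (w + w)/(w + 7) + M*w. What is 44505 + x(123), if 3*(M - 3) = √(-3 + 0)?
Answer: 2916933/65 + 41*I*√3 ≈ 44876.0 + 71.014*I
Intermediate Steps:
M = 3 + I*√3/3 (M = 3 + √(-3 + 0)/3 = 3 + √(-3)/3 = 3 + (I*√3)/3 = 3 + I*√3/3 ≈ 3.0 + 0.57735*I)
x(w) = w*(3 + I*√3/3) + 2*w/(7 + w) (x(w) = (w + w)/(w + 7) + (3 + I*√3/3)*w = (2*w)/(7 + w) + w*(3 + I*√3/3) = 2*w/(7 + w) + w*(3 + I*√3/3) = w*(3 + I*√3/3) + 2*w/(7 + w))
44505 + x(123) = 44505 + (⅓)*123*(69 + 123*(9 + I*√3) + 7*I*√3)/(7 + 123) = 44505 + (⅓)*123*(69 + (1107 + 123*I*√3) + 7*I*√3)/130 = 44505 + (⅓)*123*(1/130)*(1176 + 130*I*√3) = 44505 + (24108/65 + 41*I*√3) = 2916933/65 + 41*I*√3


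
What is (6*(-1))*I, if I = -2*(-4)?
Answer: -48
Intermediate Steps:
I = 8
(6*(-1))*I = (6*(-1))*8 = -6*8 = -48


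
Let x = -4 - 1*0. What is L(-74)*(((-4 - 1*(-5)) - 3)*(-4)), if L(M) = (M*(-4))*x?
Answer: -9472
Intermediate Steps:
x = -4 (x = -4 + 0 = -4)
L(M) = 16*M (L(M) = (M*(-4))*(-4) = -4*M*(-4) = 16*M)
L(-74)*(((-4 - 1*(-5)) - 3)*(-4)) = (16*(-74))*(((-4 - 1*(-5)) - 3)*(-4)) = -1184*((-4 + 5) - 3)*(-4) = -1184*(1 - 3)*(-4) = -(-2368)*(-4) = -1184*8 = -9472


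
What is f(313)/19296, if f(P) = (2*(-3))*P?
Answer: -313/3216 ≈ -0.097326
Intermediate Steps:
f(P) = -6*P
f(313)/19296 = -6*313/19296 = -1878*1/19296 = -313/3216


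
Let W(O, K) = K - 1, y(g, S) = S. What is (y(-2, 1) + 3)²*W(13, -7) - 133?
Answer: -261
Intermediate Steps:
W(O, K) = -1 + K
(y(-2, 1) + 3)²*W(13, -7) - 133 = (1 + 3)²*(-1 - 7) - 133 = 4²*(-8) - 133 = 16*(-8) - 133 = -128 - 133 = -261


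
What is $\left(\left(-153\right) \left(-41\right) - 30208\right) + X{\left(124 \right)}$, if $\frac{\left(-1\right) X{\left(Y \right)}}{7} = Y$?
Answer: $-24803$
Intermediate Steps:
$X{\left(Y \right)} = - 7 Y$
$\left(\left(-153\right) \left(-41\right) - 30208\right) + X{\left(124 \right)} = \left(\left(-153\right) \left(-41\right) - 30208\right) - 868 = \left(6273 - 30208\right) - 868 = -23935 - 868 = -24803$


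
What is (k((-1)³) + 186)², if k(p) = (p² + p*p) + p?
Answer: 34969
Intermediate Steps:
k(p) = p + 2*p² (k(p) = (p² + p²) + p = 2*p² + p = p + 2*p²)
(k((-1)³) + 186)² = ((-1)³*(1 + 2*(-1)³) + 186)² = (-(1 + 2*(-1)) + 186)² = (-(1 - 2) + 186)² = (-1*(-1) + 186)² = (1 + 186)² = 187² = 34969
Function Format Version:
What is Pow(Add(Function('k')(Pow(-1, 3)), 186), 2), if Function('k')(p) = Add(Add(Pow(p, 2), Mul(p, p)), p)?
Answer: 34969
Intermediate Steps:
Function('k')(p) = Add(p, Mul(2, Pow(p, 2))) (Function('k')(p) = Add(Add(Pow(p, 2), Pow(p, 2)), p) = Add(Mul(2, Pow(p, 2)), p) = Add(p, Mul(2, Pow(p, 2))))
Pow(Add(Function('k')(Pow(-1, 3)), 186), 2) = Pow(Add(Mul(Pow(-1, 3), Add(1, Mul(2, Pow(-1, 3)))), 186), 2) = Pow(Add(Mul(-1, Add(1, Mul(2, -1))), 186), 2) = Pow(Add(Mul(-1, Add(1, -2)), 186), 2) = Pow(Add(Mul(-1, -1), 186), 2) = Pow(Add(1, 186), 2) = Pow(187, 2) = 34969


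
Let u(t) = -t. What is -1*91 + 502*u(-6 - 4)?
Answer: 4929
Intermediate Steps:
-1*91 + 502*u(-6 - 4) = -1*91 + 502*(-(-6 - 4)) = -91 + 502*(-1*(-10)) = -91 + 502*10 = -91 + 5020 = 4929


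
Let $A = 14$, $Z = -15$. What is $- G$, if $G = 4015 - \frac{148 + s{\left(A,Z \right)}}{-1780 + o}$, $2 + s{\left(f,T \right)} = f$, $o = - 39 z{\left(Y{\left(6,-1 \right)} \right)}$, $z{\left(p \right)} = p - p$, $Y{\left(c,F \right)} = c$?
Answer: $- \frac{357343}{89} \approx -4015.1$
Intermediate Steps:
$z{\left(p \right)} = 0$
$o = 0$ ($o = \left(-39\right) 0 = 0$)
$s{\left(f,T \right)} = -2 + f$
$G = \frac{357343}{89}$ ($G = 4015 - \frac{148 + \left(-2 + 14\right)}{-1780 + 0} = 4015 - \frac{148 + 12}{-1780} = 4015 - 160 \left(- \frac{1}{1780}\right) = 4015 - - \frac{8}{89} = 4015 + \frac{8}{89} = \frac{357343}{89} \approx 4015.1$)
$- G = \left(-1\right) \frac{357343}{89} = - \frac{357343}{89}$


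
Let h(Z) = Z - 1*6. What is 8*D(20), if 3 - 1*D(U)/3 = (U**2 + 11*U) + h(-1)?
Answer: -14640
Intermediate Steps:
h(Z) = -6 + Z (h(Z) = Z - 6 = -6 + Z)
D(U) = 30 - 33*U - 3*U**2 (D(U) = 9 - 3*((U**2 + 11*U) + (-6 - 1)) = 9 - 3*((U**2 + 11*U) - 7) = 9 - 3*(-7 + U**2 + 11*U) = 9 + (21 - 33*U - 3*U**2) = 30 - 33*U - 3*U**2)
8*D(20) = 8*(30 - 33*20 - 3*20**2) = 8*(30 - 660 - 3*400) = 8*(30 - 660 - 1200) = 8*(-1830) = -14640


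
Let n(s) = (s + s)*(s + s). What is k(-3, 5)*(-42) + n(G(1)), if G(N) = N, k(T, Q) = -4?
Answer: 172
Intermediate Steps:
n(s) = 4*s² (n(s) = (2*s)*(2*s) = 4*s²)
k(-3, 5)*(-42) + n(G(1)) = -4*(-42) + 4*1² = 168 + 4*1 = 168 + 4 = 172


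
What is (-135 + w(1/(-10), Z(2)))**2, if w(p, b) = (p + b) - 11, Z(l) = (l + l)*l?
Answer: 1907161/100 ≈ 19072.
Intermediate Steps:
Z(l) = 2*l**2 (Z(l) = (2*l)*l = 2*l**2)
w(p, b) = -11 + b + p (w(p, b) = (b + p) - 11 = -11 + b + p)
(-135 + w(1/(-10), Z(2)))**2 = (-135 + (-11 + 2*2**2 + 1/(-10)))**2 = (-135 + (-11 + 2*4 - 1/10))**2 = (-135 + (-11 + 8 - 1/10))**2 = (-135 - 31/10)**2 = (-1381/10)**2 = 1907161/100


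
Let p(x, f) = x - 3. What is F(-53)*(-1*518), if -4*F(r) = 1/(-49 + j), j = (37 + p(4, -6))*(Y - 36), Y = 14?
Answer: -259/1770 ≈ -0.14633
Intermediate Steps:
p(x, f) = -3 + x
j = -836 (j = (37 + (-3 + 4))*(14 - 36) = (37 + 1)*(-22) = 38*(-22) = -836)
F(r) = 1/3540 (F(r) = -1/(4*(-49 - 836)) = -1/4/(-885) = -1/4*(-1/885) = 1/3540)
F(-53)*(-1*518) = (-1*518)/3540 = (1/3540)*(-518) = -259/1770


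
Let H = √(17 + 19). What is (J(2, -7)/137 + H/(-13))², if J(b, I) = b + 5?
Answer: 534361/3171961 ≈ 0.16846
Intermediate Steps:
J(b, I) = 5 + b
H = 6 (H = √36 = 6)
(J(2, -7)/137 + H/(-13))² = ((5 + 2)/137 + 6/(-13))² = (7*(1/137) + 6*(-1/13))² = (7/137 - 6/13)² = (-731/1781)² = 534361/3171961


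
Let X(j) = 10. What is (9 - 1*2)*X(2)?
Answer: 70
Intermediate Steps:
(9 - 1*2)*X(2) = (9 - 1*2)*10 = (9 - 2)*10 = 7*10 = 70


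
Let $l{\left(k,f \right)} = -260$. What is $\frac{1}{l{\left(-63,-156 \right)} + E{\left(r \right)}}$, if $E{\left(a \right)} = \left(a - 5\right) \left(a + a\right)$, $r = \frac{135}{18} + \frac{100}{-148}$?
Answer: $- \frac{2738}{643705} \approx -0.0042535$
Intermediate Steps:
$r = \frac{505}{74}$ ($r = 135 \cdot \frac{1}{18} + 100 \left(- \frac{1}{148}\right) = \frac{15}{2} - \frac{25}{37} = \frac{505}{74} \approx 6.8243$)
$E{\left(a \right)} = 2 a \left(-5 + a\right)$ ($E{\left(a \right)} = \left(-5 + a\right) 2 a = 2 a \left(-5 + a\right)$)
$\frac{1}{l{\left(-63,-156 \right)} + E{\left(r \right)}} = \frac{1}{-260 + 2 \cdot \frac{505}{74} \left(-5 + \frac{505}{74}\right)} = \frac{1}{-260 + 2 \cdot \frac{505}{74} \cdot \frac{135}{74}} = \frac{1}{-260 + \frac{68175}{2738}} = \frac{1}{- \frac{643705}{2738}} = - \frac{2738}{643705}$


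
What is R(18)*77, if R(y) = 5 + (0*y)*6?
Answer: 385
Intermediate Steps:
R(y) = 5 (R(y) = 5 + 0*6 = 5 + 0 = 5)
R(18)*77 = 5*77 = 385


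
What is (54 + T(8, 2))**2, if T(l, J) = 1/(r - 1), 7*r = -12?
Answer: 1038361/361 ≈ 2876.3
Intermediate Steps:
r = -12/7 (r = (1/7)*(-12) = -12/7 ≈ -1.7143)
T(l, J) = -7/19 (T(l, J) = 1/(-12/7 - 1) = 1/(-19/7) = -7/19)
(54 + T(8, 2))**2 = (54 - 7/19)**2 = (1019/19)**2 = 1038361/361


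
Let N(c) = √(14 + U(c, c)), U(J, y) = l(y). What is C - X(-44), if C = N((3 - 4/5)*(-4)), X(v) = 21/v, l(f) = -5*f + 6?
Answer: 373/44 ≈ 8.4773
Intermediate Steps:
l(f) = 6 - 5*f
U(J, y) = 6 - 5*y
N(c) = √(20 - 5*c) (N(c) = √(14 + (6 - 5*c)) = √(20 - 5*c))
C = 8 (C = √(20 - 5*(3 - 4/5)*(-4)) = √(20 - 5*(3 - 4*⅕)*(-4)) = √(20 - 5*(3 - ⅘)*(-4)) = √(20 - 11*(-4)) = √(20 - 5*(-44/5)) = √(20 + 44) = √64 = 8)
C - X(-44) = 8 - 21/(-44) = 8 - 21*(-1)/44 = 8 - 1*(-21/44) = 8 + 21/44 = 373/44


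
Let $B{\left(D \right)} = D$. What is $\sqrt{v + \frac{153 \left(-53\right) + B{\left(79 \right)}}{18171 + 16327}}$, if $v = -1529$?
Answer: $\frac{2 i \sqrt{113747392066}}{17249} \approx 39.105 i$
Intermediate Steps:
$\sqrt{v + \frac{153 \left(-53\right) + B{\left(79 \right)}}{18171 + 16327}} = \sqrt{-1529 + \frac{153 \left(-53\right) + 79}{18171 + 16327}} = \sqrt{-1529 + \frac{-8109 + 79}{34498}} = \sqrt{-1529 - \frac{4015}{17249}} = \sqrt{- \frac{26377736}{17249}} = \frac{2 i \sqrt{113747392066}}{17249}$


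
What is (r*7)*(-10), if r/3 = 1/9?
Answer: -70/3 ≈ -23.333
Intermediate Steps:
r = ⅓ (r = 3/9 = 3*(⅑) = ⅓ ≈ 0.33333)
(r*7)*(-10) = ((⅓)*7)*(-10) = (7/3)*(-10) = -70/3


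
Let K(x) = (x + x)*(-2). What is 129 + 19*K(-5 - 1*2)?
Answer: 661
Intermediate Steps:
K(x) = -4*x (K(x) = (2*x)*(-2) = -4*x)
129 + 19*K(-5 - 1*2) = 129 + 19*(-4*(-5 - 1*2)) = 129 + 19*(-4*(-5 - 2)) = 129 + 19*(-4*(-7)) = 129 + 19*28 = 129 + 532 = 661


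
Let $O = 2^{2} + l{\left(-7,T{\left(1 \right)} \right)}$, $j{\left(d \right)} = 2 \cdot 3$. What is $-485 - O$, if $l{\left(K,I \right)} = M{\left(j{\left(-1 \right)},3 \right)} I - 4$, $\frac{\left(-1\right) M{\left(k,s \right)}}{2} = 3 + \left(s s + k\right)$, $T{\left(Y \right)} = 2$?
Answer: $-413$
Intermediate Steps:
$j{\left(d \right)} = 6$
$M{\left(k,s \right)} = -6 - 2 k - 2 s^{2}$ ($M{\left(k,s \right)} = - 2 \left(3 + \left(s s + k\right)\right) = - 2 \left(3 + \left(s^{2} + k\right)\right) = - 2 \left(3 + \left(k + s^{2}\right)\right) = - 2 \left(3 + k + s^{2}\right) = -6 - 2 k - 2 s^{2}$)
$l{\left(K,I \right)} = -4 - 36 I$ ($l{\left(K,I \right)} = \left(-6 - 12 - 2 \cdot 3^{2}\right) I - 4 = \left(-6 - 12 - 18\right) I - 4 = - 36 I - 4 = -4 - 36 I$)
$O = -72$ ($O = 2^{2} - 76 = 4 - 76 = -72$)
$-485 - O = -485 - -72 = -485 + 72 = -413$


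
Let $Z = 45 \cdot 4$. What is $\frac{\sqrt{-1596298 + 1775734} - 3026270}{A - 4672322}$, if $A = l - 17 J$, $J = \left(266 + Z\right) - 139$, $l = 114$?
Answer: $\frac{3026270}{4677427} - \frac{2 \sqrt{44859}}{4677427} \approx 0.6469$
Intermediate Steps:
$Z = 180$
$J = 307$ ($J = \left(266 + 180\right) - 139 = 446 - 139 = 307$)
$A = -5105$ ($A = 114 - 5219 = -5105$)
$\frac{\sqrt{-1596298 + 1775734} - 3026270}{A - 4672322} = \frac{\sqrt{-1596298 + 1775734} - 3026270}{-5105 - 4672322} = \frac{\sqrt{179436} - 3026270}{-4677427} = \left(2 \sqrt{44859} - 3026270\right) \left(- \frac{1}{4677427}\right) = \left(-3026270 + 2 \sqrt{44859}\right) \left(- \frac{1}{4677427}\right) = \frac{3026270}{4677427} - \frac{2 \sqrt{44859}}{4677427}$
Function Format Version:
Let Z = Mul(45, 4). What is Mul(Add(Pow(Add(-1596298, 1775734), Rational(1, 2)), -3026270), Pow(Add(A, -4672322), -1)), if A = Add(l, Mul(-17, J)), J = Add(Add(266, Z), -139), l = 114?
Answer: Add(Rational(3026270, 4677427), Mul(Rational(-2, 4677427), Pow(44859, Rational(1, 2)))) ≈ 0.64690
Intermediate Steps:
Z = 180
J = 307 (J = Add(Add(266, 180), -139) = Add(446, -139) = 307)
A = -5105 (A = Add(114, Mul(-17, 307)) = Add(114, -5219) = -5105)
Mul(Add(Pow(Add(-1596298, 1775734), Rational(1, 2)), -3026270), Pow(Add(A, -4672322), -1)) = Mul(Add(Pow(Add(-1596298, 1775734), Rational(1, 2)), -3026270), Pow(Add(-5105, -4672322), -1)) = Mul(Add(Pow(179436, Rational(1, 2)), -3026270), Pow(-4677427, -1)) = Mul(Add(Mul(2, Pow(44859, Rational(1, 2))), -3026270), Rational(-1, 4677427)) = Mul(Add(-3026270, Mul(2, Pow(44859, Rational(1, 2)))), Rational(-1, 4677427)) = Add(Rational(3026270, 4677427), Mul(Rational(-2, 4677427), Pow(44859, Rational(1, 2))))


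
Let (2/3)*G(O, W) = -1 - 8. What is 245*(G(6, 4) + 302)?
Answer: 141365/2 ≈ 70683.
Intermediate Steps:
G(O, W) = -27/2 (G(O, W) = 3*(-1 - 8)/2 = (3/2)*(-9) = -27/2)
245*(G(6, 4) + 302) = 245*(-27/2 + 302) = 245*(577/2) = 141365/2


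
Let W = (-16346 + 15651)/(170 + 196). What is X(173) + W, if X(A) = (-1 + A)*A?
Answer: 10890001/366 ≈ 29754.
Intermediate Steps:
X(A) = A*(-1 + A)
W = -695/366 ≈ -1.8989
X(173) + W = 173*(-1 + 173) - 695/366 = 173*172 - 695/366 = 29756 - 695/366 = 10890001/366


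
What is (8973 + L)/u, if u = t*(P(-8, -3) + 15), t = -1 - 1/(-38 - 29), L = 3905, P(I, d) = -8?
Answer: -431413/231 ≈ -1867.6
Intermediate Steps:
t = -66/67 (t = -1 - 1/(-67) = -1 - 1*(-1/67) = -1 + 1/67 = -66/67 ≈ -0.98507)
u = -462/67 (u = -66*(-8 + 15)/67 = -66/67*7 = -462/67 ≈ -6.8955)
(8973 + L)/u = (8973 + 3905)/(-462/67) = 12878*(-67/462) = -431413/231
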